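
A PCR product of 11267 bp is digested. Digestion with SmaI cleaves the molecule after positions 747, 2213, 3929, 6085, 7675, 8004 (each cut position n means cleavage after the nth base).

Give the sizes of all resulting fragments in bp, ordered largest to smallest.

3263, 2156, 1716, 1590, 1466, 747, 329 bp

Linear molecule, 6 cuts → 7 fragments:
  747 − 0 = 747 bp
  2213 − 747 = 1466 bp
  3929 − 2213 = 1716 bp
  6085 − 3929 = 2156 bp
  7675 − 6085 = 1590 bp
  8004 − 7675 = 329 bp
  11267 − 8004 = 3263 bp
Sorted largest to smallest: 3263, 2156, 1716, 1590, 1466, 747, 329 bp.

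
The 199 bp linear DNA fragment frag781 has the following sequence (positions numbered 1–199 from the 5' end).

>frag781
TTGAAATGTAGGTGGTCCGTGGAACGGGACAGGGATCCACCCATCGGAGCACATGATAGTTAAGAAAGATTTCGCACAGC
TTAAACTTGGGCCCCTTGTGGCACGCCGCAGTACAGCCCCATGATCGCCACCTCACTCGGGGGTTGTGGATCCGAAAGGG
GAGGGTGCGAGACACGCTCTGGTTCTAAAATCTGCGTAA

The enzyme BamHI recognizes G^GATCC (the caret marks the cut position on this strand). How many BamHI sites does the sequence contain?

2

GGATCC occurs starting at positions 33, 148.
BamHI cuts at 2 sites.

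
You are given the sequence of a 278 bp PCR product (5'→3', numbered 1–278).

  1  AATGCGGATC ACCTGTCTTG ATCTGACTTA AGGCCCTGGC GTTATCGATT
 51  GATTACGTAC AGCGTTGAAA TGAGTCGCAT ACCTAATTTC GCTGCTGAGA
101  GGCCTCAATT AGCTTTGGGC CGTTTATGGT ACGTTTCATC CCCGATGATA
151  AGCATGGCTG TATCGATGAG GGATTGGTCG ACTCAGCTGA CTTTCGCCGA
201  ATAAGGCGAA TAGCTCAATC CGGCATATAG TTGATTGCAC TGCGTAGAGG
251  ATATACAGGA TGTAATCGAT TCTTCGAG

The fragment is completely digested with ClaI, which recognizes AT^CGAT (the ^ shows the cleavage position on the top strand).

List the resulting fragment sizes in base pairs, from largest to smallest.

118, 103, 45, 12 bp

ClaI sites (ATCGAT) start at positions 44, 162, 265.
ClaI cuts after base 2 of each site, so after positions 45, 163, 266.
Linear molecule, 3 cuts → 4 fragments:
  1–45 → 45 bp
  46–163 → 118 bp
  164–266 → 103 bp
  267–278 → 12 bp
Sorted largest to smallest: 118, 103, 45, 12 bp.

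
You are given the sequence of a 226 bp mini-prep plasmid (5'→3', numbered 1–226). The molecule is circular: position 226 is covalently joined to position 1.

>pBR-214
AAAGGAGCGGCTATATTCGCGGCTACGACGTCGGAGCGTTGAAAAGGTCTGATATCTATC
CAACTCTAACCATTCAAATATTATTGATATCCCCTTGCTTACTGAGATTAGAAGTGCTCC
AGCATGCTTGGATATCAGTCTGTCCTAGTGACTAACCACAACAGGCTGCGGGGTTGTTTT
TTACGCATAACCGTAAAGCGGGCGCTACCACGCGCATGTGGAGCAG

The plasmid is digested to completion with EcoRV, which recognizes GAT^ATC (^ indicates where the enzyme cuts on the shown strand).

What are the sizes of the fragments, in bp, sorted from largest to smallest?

EcoRV sites (GATATC) start at positions 51, 86, 131.
EcoRV cuts after base 3 of each site, so after positions 53, 88, 133.
Circular molecule, 3 cuts → 3 fragments:
  54–88 → 35 bp
  89–133 → 45 bp
  134–226 then 1–53 → 93 + 53 = 146 bp
Sorted largest to smallest: 146, 45, 35 bp.

146, 45, 35 bp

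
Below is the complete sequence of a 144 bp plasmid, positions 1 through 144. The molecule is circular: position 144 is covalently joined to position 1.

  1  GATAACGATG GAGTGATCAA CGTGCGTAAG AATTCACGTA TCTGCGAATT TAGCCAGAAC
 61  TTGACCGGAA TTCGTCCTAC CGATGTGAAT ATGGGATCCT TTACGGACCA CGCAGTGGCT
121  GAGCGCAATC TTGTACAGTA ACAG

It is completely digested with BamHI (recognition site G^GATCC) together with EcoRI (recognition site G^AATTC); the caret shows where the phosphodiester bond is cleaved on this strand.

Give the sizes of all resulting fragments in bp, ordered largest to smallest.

The BamHI site (GGATCC) starts at position 94.
BamHI cuts after the first base of each site, so after position 94.
EcoRI sites (GAATTC) start at positions 30, 68.
EcoRI cuts after the first base of each site, so after positions 30, 68.
Combined cut positions: 30, 68, 94.
Circular molecule, 3 cuts → 3 fragments:
  31–68 → 38 bp
  69–94 → 26 bp
  95–144 then 1–30 → 50 + 30 = 80 bp
Sorted largest to smallest: 80, 38, 26 bp.

80, 38, 26 bp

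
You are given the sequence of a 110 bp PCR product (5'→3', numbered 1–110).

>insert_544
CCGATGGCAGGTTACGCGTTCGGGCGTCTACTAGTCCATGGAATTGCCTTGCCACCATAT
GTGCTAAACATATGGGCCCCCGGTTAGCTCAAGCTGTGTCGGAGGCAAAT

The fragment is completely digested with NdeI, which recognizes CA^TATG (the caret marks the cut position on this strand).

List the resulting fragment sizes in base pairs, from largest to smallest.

57, 40, 13 bp

NdeI sites (CATATG) start at positions 56, 69.
NdeI cuts after base 2 of each site, so after positions 57, 70.
Linear molecule, 2 cuts → 3 fragments:
  1–57 → 57 bp
  58–70 → 13 bp
  71–110 → 40 bp
Sorted largest to smallest: 57, 40, 13 bp.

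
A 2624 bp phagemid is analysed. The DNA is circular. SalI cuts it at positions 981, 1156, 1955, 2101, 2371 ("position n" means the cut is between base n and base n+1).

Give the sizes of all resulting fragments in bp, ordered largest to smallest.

1234, 799, 270, 175, 146 bp

Circular molecule, 5 cuts → 5 fragments:
  1156 − 981 = 175 bp
  1955 − 1156 = 799 bp
  2101 − 1955 = 146 bp
  2371 − 2101 = 270 bp
  wrap: 2624 − 2371 + 981 = 1234 bp
Sorted largest to smallest: 1234, 799, 270, 175, 146 bp.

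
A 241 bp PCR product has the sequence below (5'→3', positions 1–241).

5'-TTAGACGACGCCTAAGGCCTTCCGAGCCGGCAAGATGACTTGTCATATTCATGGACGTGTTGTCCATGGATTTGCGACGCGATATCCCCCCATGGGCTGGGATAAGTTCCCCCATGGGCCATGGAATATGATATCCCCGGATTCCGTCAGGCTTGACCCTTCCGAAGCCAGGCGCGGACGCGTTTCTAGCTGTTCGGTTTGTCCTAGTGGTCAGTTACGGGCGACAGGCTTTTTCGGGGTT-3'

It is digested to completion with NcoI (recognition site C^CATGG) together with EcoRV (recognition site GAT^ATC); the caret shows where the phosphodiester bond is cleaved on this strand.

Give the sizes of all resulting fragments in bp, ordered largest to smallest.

109, 64, 22, 19, 13, 7, 7 bp

NcoI sites (CCATGG) start at positions 64, 90, 112, 119.
NcoI cuts after the first base of each site, so after positions 64, 90, 112, 119.
EcoRV sites (GATATC) start at positions 81, 130.
EcoRV cuts after base 3 of each site, so after positions 83, 132.
Combined cut positions: 64, 83, 90, 112, 119, 132.
Linear molecule, 6 cuts → 7 fragments:
  1–64 → 64 bp
  65–83 → 19 bp
  84–90 → 7 bp
  91–112 → 22 bp
  113–119 → 7 bp
  120–132 → 13 bp
  133–241 → 109 bp
Sorted largest to smallest: 109, 64, 22, 19, 13, 7, 7 bp.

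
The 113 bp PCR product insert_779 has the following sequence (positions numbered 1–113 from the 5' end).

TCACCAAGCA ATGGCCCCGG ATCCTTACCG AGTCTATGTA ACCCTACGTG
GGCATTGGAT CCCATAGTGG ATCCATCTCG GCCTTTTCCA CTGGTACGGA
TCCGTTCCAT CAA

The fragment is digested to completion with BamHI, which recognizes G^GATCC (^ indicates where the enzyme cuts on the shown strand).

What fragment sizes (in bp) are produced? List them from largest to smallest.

BamHI sites (GGATCC) start at positions 19, 57, 69, 98.
BamHI cuts after the first base of each site, so after positions 19, 57, 69, 98.
Linear molecule, 4 cuts → 5 fragments:
  1–19 → 19 bp
  20–57 → 38 bp
  58–69 → 12 bp
  70–98 → 29 bp
  99–113 → 15 bp
Sorted largest to smallest: 38, 29, 19, 15, 12 bp.

38, 29, 19, 15, 12 bp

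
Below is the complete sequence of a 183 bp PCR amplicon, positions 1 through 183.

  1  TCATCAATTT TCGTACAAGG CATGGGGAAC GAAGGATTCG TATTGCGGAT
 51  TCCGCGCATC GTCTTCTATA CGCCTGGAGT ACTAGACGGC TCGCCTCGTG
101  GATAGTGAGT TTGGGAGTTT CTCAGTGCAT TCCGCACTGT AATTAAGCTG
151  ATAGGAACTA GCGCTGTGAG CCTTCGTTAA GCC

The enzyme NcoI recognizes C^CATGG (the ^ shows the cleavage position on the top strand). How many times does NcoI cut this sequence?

0

No occurrence of CCATGG is present in the sequence.
NcoI does not cut: 0 sites.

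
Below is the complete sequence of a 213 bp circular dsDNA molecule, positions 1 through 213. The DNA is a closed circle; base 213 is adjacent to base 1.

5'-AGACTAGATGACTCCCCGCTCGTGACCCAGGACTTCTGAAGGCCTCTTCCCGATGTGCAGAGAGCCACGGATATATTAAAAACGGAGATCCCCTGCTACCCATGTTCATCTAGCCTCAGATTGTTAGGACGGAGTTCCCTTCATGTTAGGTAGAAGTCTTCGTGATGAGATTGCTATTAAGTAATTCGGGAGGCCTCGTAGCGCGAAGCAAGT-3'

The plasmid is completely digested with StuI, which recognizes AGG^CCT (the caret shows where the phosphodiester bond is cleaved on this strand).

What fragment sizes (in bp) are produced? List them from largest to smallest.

StuI sites (AGGCCT) start at positions 40, 191.
StuI cuts after base 3 of each site, so after positions 42, 193.
Circular molecule, 2 cuts → 2 fragments:
  43–193 → 151 bp
  194–213 then 1–42 → 20 + 42 = 62 bp
Sorted largest to smallest: 151, 62 bp.

151, 62 bp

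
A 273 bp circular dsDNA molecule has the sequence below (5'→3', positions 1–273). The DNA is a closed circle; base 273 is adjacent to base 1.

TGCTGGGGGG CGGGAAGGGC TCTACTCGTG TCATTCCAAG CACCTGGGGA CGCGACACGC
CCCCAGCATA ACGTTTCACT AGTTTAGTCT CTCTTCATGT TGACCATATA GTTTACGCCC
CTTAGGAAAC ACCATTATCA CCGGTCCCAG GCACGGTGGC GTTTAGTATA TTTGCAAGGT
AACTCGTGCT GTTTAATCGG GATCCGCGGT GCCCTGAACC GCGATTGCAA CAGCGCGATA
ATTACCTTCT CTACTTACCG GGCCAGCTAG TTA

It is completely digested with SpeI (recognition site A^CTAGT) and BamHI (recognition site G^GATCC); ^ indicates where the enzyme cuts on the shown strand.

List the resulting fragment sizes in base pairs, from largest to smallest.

The SpeI site (ACTAGT) starts at position 78.
SpeI cuts after the first base of each site, so after position 78.
The BamHI site (GGATCC) starts at position 200.
BamHI cuts after the first base of each site, so after position 200.
Combined cut positions: 78, 200.
Circular molecule, 2 cuts → 2 fragments:
  79–200 → 122 bp
  201–273 then 1–78 → 73 + 78 = 151 bp
Sorted largest to smallest: 151, 122 bp.

151, 122 bp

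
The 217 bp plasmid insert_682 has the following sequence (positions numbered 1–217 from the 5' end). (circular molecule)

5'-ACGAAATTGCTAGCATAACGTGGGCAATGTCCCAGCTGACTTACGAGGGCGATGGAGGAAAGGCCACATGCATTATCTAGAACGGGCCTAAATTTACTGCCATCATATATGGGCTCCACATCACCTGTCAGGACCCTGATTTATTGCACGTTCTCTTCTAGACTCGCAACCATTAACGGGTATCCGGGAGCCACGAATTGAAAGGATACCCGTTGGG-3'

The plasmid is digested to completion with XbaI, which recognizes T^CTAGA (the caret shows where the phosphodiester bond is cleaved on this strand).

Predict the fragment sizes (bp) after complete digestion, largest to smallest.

XbaI sites (TCTAGA) start at positions 76, 157.
XbaI cuts after the first base of each site, so after positions 76, 157.
Circular molecule, 2 cuts → 2 fragments:
  77–157 → 81 bp
  158–217 then 1–76 → 60 + 76 = 136 bp
Sorted largest to smallest: 136, 81 bp.

136, 81 bp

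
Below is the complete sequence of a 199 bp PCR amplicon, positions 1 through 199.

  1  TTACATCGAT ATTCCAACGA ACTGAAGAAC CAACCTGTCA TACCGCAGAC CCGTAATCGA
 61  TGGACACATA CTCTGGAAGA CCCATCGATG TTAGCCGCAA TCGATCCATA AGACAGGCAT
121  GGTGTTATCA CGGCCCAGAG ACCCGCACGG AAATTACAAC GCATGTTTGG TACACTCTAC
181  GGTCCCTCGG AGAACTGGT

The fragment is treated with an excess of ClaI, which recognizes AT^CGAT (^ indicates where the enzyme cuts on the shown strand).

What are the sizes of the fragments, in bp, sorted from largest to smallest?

ClaI sites (ATCGAT) start at positions 5, 56, 84, 100.
ClaI cuts after base 2 of each site, so after positions 6, 57, 85, 101.
Linear molecule, 4 cuts → 5 fragments:
  1–6 → 6 bp
  7–57 → 51 bp
  58–85 → 28 bp
  86–101 → 16 bp
  102–199 → 98 bp
Sorted largest to smallest: 98, 51, 28, 16, 6 bp.

98, 51, 28, 16, 6 bp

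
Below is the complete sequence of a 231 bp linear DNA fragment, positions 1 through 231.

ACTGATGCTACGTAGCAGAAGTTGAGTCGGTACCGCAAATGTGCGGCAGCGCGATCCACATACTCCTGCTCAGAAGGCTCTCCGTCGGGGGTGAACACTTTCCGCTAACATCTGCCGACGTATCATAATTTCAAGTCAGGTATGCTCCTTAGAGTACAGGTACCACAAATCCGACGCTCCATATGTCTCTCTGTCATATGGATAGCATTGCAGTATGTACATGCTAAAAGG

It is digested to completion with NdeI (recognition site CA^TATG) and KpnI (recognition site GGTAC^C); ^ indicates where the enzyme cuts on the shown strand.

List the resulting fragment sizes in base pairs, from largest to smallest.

130, 35, 33, 18, 15 bp

NdeI sites (CATATG) start at positions 180, 195.
NdeI cuts after base 2 of each site, so after positions 181, 196.
KpnI sites (GGTACC) start at positions 29, 159.
KpnI cuts after base 5 of each site (before the last base), so after positions 33, 163.
Combined cut positions: 33, 163, 181, 196.
Linear molecule, 4 cuts → 5 fragments:
  1–33 → 33 bp
  34–163 → 130 bp
  164–181 → 18 bp
  182–196 → 15 bp
  197–231 → 35 bp
Sorted largest to smallest: 130, 35, 33, 18, 15 bp.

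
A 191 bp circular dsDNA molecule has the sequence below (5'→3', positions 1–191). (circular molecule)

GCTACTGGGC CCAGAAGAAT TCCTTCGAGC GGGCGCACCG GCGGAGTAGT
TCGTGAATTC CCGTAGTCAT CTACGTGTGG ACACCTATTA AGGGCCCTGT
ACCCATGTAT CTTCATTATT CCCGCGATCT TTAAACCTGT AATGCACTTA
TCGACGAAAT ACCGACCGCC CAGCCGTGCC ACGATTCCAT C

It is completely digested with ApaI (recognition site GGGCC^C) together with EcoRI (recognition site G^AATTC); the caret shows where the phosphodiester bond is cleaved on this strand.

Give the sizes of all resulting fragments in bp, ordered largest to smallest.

ApaI sites (GGGCCC) start at positions 7, 92.
ApaI cuts after base 5 of each site (before the last base), so after positions 11, 96.
EcoRI sites (GAATTC) start at positions 17, 55.
EcoRI cuts after the first base of each site, so after positions 17, 55.
Combined cut positions: 11, 17, 55, 96.
Circular molecule, 4 cuts → 4 fragments:
  12–17 → 6 bp
  18–55 → 38 bp
  56–96 → 41 bp
  97–191 then 1–11 → 95 + 11 = 106 bp
Sorted largest to smallest: 106, 41, 38, 6 bp.

106, 41, 38, 6 bp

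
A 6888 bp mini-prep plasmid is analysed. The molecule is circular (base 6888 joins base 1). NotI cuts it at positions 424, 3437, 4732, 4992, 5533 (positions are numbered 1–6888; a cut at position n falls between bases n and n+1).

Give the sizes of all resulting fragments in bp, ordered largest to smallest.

3013, 1779, 1295, 541, 260 bp

Circular molecule, 5 cuts → 5 fragments:
  3437 − 424 = 3013 bp
  4732 − 3437 = 1295 bp
  4992 − 4732 = 260 bp
  5533 − 4992 = 541 bp
  wrap: 6888 − 5533 + 424 = 1779 bp
Sorted largest to smallest: 3013, 1779, 1295, 541, 260 bp.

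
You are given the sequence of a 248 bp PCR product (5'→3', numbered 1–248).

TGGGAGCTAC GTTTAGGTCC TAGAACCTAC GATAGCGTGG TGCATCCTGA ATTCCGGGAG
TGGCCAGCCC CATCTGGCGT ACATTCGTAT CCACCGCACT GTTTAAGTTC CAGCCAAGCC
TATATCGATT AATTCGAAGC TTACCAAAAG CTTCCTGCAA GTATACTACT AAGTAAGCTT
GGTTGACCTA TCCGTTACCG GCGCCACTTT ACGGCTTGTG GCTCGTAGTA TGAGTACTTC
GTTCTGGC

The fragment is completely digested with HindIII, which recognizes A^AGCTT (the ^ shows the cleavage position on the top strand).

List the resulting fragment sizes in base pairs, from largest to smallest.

HindIII sites (AAGCTT) start at positions 137, 148, 175.
HindIII cuts after the first base of each site, so after positions 137, 148, 175.
Linear molecule, 3 cuts → 4 fragments:
  1–137 → 137 bp
  138–148 → 11 bp
  149–175 → 27 bp
  176–248 → 73 bp
Sorted largest to smallest: 137, 73, 27, 11 bp.

137, 73, 27, 11 bp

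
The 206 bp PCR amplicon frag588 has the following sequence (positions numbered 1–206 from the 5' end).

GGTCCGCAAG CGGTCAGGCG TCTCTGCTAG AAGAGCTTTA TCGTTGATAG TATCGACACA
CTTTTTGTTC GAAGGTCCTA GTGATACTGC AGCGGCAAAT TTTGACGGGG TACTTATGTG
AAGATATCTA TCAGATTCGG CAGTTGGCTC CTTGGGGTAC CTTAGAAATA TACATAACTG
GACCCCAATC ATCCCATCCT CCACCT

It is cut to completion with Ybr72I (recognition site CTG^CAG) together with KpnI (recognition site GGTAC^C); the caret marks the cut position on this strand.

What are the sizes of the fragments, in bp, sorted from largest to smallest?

89, 71, 46 bp

The Ybr72I site (CTGCAG) starts at position 87.
Ybr72I cuts after base 3 of each site, so after position 89.
The KpnI site (GGTACC) starts at position 156.
KpnI cuts after base 5 of each site (before the last base), so after position 160.
Combined cut positions: 89, 160.
Linear molecule, 2 cuts → 3 fragments:
  1–89 → 89 bp
  90–160 → 71 bp
  161–206 → 46 bp
Sorted largest to smallest: 89, 71, 46 bp.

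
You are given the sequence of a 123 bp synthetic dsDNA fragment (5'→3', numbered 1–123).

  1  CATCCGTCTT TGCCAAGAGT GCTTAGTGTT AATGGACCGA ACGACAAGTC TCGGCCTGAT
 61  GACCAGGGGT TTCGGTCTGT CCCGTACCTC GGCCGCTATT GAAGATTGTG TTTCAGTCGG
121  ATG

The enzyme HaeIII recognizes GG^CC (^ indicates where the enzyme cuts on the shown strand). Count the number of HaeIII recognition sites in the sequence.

GGCC occurs starting at positions 53, 91.
HaeIII cuts at 2 sites.

2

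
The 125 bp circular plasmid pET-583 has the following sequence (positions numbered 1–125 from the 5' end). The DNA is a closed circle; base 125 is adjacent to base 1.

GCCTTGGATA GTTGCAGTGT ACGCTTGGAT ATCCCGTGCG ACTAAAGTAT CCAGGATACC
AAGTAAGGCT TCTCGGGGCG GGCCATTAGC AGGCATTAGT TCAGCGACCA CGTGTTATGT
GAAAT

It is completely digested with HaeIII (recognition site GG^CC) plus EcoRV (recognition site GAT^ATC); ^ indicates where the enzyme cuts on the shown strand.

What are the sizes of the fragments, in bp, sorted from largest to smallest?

73, 52 bp

The HaeIII site (GGCC) starts at position 81.
HaeIII cuts after base 2 of each site, so after position 82.
The EcoRV site (GATATC) starts at position 28.
EcoRV cuts after base 3 of each site, so after position 30.
Combined cut positions: 30, 82.
Circular molecule, 2 cuts → 2 fragments:
  31–82 → 52 bp
  83–125 then 1–30 → 43 + 30 = 73 bp
Sorted largest to smallest: 73, 52 bp.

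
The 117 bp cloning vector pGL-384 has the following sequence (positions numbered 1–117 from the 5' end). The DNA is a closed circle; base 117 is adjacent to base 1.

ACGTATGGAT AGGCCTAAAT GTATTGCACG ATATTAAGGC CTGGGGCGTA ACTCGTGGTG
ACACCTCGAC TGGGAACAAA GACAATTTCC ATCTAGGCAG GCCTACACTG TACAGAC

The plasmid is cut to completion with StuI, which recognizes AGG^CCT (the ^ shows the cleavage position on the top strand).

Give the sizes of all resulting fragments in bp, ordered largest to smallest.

62, 29, 26 bp

StuI sites (AGGCCT) start at positions 11, 37, 99.
StuI cuts after base 3 of each site, so after positions 13, 39, 101.
Circular molecule, 3 cuts → 3 fragments:
  14–39 → 26 bp
  40–101 → 62 bp
  102–117 then 1–13 → 16 + 13 = 29 bp
Sorted largest to smallest: 62, 29, 26 bp.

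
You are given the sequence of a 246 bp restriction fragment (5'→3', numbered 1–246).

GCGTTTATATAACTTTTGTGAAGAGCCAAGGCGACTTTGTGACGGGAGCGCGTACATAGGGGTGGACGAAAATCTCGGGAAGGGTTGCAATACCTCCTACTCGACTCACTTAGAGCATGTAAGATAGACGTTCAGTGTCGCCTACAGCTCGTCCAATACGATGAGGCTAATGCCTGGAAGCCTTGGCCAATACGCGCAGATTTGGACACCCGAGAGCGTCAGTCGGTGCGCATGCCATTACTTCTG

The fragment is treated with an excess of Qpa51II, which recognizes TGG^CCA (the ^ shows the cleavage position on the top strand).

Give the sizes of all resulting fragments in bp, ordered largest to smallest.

The Qpa51II site (TGGCCA) starts at position 184.
Qpa51II cuts after base 3 of each site, so after position 186.
Linear molecule, 1 cut → 2 fragments:
  1–186 → 186 bp
  187–246 → 60 bp
Sorted largest to smallest: 186, 60 bp.

186, 60 bp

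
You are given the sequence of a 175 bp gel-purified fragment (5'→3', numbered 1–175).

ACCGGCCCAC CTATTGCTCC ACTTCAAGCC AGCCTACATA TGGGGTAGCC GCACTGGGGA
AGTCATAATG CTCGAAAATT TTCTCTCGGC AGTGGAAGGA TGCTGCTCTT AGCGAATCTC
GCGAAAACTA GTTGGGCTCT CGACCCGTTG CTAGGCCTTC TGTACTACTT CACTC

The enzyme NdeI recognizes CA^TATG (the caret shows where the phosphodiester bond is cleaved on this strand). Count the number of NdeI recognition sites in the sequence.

1

CATATG occurs starting at position 37.
NdeI cuts at 1 site.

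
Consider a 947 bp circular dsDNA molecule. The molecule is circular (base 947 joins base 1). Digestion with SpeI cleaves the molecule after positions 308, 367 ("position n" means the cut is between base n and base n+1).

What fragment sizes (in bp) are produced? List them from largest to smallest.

Circular molecule, 2 cuts → 2 fragments:
  367 − 308 = 59 bp
  wrap: 947 − 367 + 308 = 888 bp
Sorted largest to smallest: 888, 59 bp.

888, 59 bp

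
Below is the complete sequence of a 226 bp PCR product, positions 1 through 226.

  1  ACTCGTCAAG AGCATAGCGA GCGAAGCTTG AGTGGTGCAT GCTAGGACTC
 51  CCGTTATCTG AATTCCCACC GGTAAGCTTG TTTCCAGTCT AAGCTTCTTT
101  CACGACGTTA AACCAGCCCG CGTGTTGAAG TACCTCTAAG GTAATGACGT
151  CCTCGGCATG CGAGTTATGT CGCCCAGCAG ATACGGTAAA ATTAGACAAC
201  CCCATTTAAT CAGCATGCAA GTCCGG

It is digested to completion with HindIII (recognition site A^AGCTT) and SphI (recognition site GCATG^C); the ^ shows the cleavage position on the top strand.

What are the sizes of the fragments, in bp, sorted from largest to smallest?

69, 57, 33, 24, 17, 17, 9 bp

HindIII sites (AAGCTT) start at positions 24, 74, 91.
HindIII cuts after the first base of each site, so after positions 24, 74, 91.
SphI sites (GCATGC) start at positions 37, 156, 213.
SphI cuts after base 5 of each site (before the last base), so after positions 41, 160, 217.
Combined cut positions: 24, 41, 74, 91, 160, 217.
Linear molecule, 6 cuts → 7 fragments:
  1–24 → 24 bp
  25–41 → 17 bp
  42–74 → 33 bp
  75–91 → 17 bp
  92–160 → 69 bp
  161–217 → 57 bp
  218–226 → 9 bp
Sorted largest to smallest: 69, 57, 33, 24, 17, 17, 9 bp.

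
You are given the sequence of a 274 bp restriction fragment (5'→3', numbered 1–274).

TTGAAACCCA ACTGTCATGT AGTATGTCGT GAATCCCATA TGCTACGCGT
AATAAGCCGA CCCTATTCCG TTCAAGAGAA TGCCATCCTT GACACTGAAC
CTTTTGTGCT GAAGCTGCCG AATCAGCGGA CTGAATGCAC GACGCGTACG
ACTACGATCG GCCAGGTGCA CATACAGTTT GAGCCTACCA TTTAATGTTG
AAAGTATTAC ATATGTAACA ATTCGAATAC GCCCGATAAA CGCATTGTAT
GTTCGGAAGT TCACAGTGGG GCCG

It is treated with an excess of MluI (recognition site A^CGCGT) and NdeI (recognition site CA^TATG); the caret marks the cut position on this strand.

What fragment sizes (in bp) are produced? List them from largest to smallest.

MluI sites (ACGCGT) start at positions 45, 142.
MluI cuts after the first base of each site, so after positions 45, 142.
NdeI sites (CATATG) start at positions 37, 210.
NdeI cuts after base 2 of each site, so after positions 38, 211.
Combined cut positions: 38, 45, 142, 211.
Linear molecule, 4 cuts → 5 fragments:
  1–38 → 38 bp
  39–45 → 7 bp
  46–142 → 97 bp
  143–211 → 69 bp
  212–274 → 63 bp
Sorted largest to smallest: 97, 69, 63, 38, 7 bp.

97, 69, 63, 38, 7 bp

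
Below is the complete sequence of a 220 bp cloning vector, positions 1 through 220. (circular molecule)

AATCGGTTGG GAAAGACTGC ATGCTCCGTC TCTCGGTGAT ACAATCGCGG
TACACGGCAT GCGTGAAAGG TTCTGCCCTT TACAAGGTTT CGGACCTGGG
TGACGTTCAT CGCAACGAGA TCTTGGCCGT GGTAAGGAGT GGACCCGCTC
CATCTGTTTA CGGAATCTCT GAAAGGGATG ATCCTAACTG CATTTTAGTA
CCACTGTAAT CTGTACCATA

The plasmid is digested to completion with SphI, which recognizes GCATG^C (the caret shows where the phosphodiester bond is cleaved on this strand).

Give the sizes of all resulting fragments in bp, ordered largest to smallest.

SphI sites (GCATGC) start at positions 19, 57.
SphI cuts after base 5 of each site (before the last base), so after positions 23, 61.
Circular molecule, 2 cuts → 2 fragments:
  24–61 → 38 bp
  62–220 then 1–23 → 159 + 23 = 182 bp
Sorted largest to smallest: 182, 38 bp.

182, 38 bp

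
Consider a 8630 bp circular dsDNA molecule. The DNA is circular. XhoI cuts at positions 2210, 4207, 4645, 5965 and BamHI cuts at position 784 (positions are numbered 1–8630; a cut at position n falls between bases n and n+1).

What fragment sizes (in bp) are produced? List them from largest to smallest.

3449, 1997, 1426, 1320, 438 bp

Combined cut positions (sorted): 784, 2210, 4207, 4645, 5965.
Circular molecule, 5 cuts → 5 fragments:
  2210 − 784 = 1426 bp
  4207 − 2210 = 1997 bp
  4645 − 4207 = 438 bp
  5965 − 4645 = 1320 bp
  wrap: 8630 − 5965 + 784 = 3449 bp
Sorted largest to smallest: 3449, 1997, 1426, 1320, 438 bp.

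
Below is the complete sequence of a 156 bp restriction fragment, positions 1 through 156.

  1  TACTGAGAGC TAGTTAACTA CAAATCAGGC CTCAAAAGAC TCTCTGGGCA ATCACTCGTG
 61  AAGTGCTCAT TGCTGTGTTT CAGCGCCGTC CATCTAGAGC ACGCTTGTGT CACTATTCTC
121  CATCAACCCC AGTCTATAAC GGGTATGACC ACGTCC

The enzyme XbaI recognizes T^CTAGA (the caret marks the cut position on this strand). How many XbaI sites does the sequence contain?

TCTAGA occurs starting at position 93.
XbaI cuts at 1 site.

1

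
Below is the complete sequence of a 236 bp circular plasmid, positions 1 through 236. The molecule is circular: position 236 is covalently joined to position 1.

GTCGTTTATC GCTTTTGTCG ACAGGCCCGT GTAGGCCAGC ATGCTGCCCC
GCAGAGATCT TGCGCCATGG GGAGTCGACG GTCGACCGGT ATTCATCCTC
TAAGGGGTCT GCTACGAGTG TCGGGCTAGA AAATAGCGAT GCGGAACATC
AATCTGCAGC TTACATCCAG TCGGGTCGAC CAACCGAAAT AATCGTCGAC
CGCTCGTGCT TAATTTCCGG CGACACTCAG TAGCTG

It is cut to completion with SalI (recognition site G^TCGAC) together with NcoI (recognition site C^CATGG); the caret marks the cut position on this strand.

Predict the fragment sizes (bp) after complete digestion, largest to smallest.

94, 58, 48, 20, 9, 7 bp

SalI sites (GTCGAC) start at positions 17, 74, 81, 175, 195.
SalI cuts after the first base of each site, so after positions 17, 74, 81, 175, 195.
The NcoI site (CCATGG) starts at position 65.
NcoI cuts after the first base of each site, so after position 65.
Combined cut positions: 17, 65, 74, 81, 175, 195.
Circular molecule, 6 cuts → 6 fragments:
  18–65 → 48 bp
  66–74 → 9 bp
  75–81 → 7 bp
  82–175 → 94 bp
  176–195 → 20 bp
  196–236 then 1–17 → 41 + 17 = 58 bp
Sorted largest to smallest: 94, 58, 48, 20, 9, 7 bp.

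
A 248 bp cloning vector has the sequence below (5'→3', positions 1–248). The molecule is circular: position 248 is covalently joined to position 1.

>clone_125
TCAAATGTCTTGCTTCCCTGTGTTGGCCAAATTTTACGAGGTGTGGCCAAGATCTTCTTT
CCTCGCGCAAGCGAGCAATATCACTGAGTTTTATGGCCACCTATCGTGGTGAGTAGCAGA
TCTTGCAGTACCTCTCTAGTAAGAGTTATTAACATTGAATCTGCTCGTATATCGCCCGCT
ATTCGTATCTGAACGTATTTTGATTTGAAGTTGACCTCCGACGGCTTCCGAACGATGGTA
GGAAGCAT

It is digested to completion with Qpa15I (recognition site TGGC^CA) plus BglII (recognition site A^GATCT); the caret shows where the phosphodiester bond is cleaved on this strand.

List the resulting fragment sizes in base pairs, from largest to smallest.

Qpa15I sites (TGGCCA) start at positions 24, 44, 94.
Qpa15I cuts after base 4 of each site, so after positions 27, 47, 97.
BglII sites (AGATCT) start at positions 50, 118.
BglII cuts after the first base of each site, so after positions 50, 118.
Combined cut positions: 27, 47, 50, 97, 118.
Circular molecule, 5 cuts → 5 fragments:
  28–47 → 20 bp
  48–50 → 3 bp
  51–97 → 47 bp
  98–118 → 21 bp
  119–248 then 1–27 → 130 + 27 = 157 bp
Sorted largest to smallest: 157, 47, 21, 20, 3 bp.

157, 47, 21, 20, 3 bp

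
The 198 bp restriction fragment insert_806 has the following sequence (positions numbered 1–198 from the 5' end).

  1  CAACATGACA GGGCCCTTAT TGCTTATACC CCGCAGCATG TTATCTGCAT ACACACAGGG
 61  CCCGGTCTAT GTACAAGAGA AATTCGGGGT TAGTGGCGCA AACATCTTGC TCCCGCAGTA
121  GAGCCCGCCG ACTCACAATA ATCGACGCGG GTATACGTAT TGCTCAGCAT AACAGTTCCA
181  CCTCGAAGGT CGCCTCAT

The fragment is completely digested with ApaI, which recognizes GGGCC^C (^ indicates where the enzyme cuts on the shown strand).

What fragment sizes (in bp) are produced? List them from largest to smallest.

ApaI sites (GGGCCC) start at positions 11, 58.
ApaI cuts after base 5 of each site (before the last base), so after positions 15, 62.
Linear molecule, 2 cuts → 3 fragments:
  1–15 → 15 bp
  16–62 → 47 bp
  63–198 → 136 bp
Sorted largest to smallest: 136, 47, 15 bp.

136, 47, 15 bp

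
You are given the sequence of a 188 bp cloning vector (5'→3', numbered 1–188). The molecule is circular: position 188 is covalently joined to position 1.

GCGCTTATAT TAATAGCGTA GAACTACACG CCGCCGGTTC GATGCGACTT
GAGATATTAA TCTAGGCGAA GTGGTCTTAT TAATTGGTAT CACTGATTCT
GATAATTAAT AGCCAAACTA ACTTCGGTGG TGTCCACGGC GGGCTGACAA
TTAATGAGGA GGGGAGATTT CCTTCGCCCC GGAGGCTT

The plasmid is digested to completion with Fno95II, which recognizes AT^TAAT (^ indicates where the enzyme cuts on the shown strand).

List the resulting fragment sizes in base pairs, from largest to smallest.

47, 47, 45, 26, 23 bp

Fno95II sites (ATTAAT) start at positions 9, 56, 79, 105, 150.
Fno95II cuts after base 2 of each site, so after positions 10, 57, 80, 106, 151.
Circular molecule, 5 cuts → 5 fragments:
  11–57 → 47 bp
  58–80 → 23 bp
  81–106 → 26 bp
  107–151 → 45 bp
  152–188 then 1–10 → 37 + 10 = 47 bp
Sorted largest to smallest: 47, 47, 45, 26, 23 bp.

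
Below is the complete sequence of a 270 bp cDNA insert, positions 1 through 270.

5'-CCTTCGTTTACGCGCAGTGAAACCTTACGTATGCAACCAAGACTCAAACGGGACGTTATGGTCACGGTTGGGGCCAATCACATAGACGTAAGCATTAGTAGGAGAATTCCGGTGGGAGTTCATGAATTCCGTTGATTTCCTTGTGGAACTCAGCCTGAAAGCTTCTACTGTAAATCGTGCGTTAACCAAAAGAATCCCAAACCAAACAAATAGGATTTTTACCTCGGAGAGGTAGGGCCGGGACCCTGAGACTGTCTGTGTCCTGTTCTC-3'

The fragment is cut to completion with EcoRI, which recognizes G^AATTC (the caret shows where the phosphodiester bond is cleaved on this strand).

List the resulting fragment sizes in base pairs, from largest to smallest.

146, 104, 20 bp

EcoRI sites (GAATTC) start at positions 104, 124.
EcoRI cuts after the first base of each site, so after positions 104, 124.
Linear molecule, 2 cuts → 3 fragments:
  1–104 → 104 bp
  105–124 → 20 bp
  125–270 → 146 bp
Sorted largest to smallest: 146, 104, 20 bp.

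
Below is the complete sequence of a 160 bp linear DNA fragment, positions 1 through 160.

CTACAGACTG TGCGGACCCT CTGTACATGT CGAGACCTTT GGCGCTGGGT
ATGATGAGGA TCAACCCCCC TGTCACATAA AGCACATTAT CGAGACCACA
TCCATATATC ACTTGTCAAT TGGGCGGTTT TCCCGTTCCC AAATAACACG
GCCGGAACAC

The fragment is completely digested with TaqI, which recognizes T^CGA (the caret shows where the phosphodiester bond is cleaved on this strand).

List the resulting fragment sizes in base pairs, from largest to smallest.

70, 60, 30 bp

TaqI sites (TCGA) start at positions 30, 90.
TaqI cuts after the first base of each site, so after positions 30, 90.
Linear molecule, 2 cuts → 3 fragments:
  1–30 → 30 bp
  31–90 → 60 bp
  91–160 → 70 bp
Sorted largest to smallest: 70, 60, 30 bp.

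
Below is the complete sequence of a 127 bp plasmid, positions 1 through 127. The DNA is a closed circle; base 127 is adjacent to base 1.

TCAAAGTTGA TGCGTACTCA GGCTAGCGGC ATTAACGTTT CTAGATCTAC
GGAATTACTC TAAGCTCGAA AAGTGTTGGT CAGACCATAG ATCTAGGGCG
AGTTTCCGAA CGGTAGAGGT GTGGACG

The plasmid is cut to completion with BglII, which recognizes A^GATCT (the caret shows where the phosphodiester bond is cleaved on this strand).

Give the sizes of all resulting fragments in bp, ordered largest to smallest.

BglII sites (AGATCT) start at positions 43, 89.
BglII cuts after the first base of each site, so after positions 43, 89.
Circular molecule, 2 cuts → 2 fragments:
  44–89 → 46 bp
  90–127 then 1–43 → 38 + 43 = 81 bp
Sorted largest to smallest: 81, 46 bp.

81, 46 bp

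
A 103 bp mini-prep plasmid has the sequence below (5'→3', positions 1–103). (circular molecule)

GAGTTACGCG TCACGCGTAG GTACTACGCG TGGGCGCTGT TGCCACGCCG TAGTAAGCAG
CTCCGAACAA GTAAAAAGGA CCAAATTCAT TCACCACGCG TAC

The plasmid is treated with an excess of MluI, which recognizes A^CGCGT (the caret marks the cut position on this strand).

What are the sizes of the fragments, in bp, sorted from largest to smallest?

70, 13, 13, 7 bp

MluI sites (ACGCGT) start at positions 6, 13, 26, 96.
MluI cuts after the first base of each site, so after positions 6, 13, 26, 96.
Circular molecule, 4 cuts → 4 fragments:
  7–13 → 7 bp
  14–26 → 13 bp
  27–96 → 70 bp
  97–103 then 1–6 → 7 + 6 = 13 bp
Sorted largest to smallest: 70, 13, 13, 7 bp.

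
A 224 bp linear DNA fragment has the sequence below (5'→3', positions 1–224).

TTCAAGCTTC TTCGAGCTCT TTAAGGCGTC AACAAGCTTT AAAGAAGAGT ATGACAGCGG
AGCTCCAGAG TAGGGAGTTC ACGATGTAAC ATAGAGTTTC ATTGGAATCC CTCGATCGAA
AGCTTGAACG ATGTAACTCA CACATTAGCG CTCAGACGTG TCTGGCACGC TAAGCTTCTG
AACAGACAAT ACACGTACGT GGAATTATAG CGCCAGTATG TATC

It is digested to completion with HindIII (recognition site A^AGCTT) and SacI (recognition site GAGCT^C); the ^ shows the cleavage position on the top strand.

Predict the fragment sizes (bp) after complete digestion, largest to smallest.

56, 52, 52, 30, 16, 14, 4 bp

HindIII sites (AAGCTT) start at positions 4, 34, 120, 172.
HindIII cuts after the first base of each site, so after positions 4, 34, 120, 172.
SacI sites (GAGCTC) start at positions 14, 60.
SacI cuts after base 5 of each site (before the last base), so after positions 18, 64.
Combined cut positions: 4, 18, 34, 64, 120, 172.
Linear molecule, 6 cuts → 7 fragments:
  1–4 → 4 bp
  5–18 → 14 bp
  19–34 → 16 bp
  35–64 → 30 bp
  65–120 → 56 bp
  121–172 → 52 bp
  173–224 → 52 bp
Sorted largest to smallest: 56, 52, 52, 30, 16, 14, 4 bp.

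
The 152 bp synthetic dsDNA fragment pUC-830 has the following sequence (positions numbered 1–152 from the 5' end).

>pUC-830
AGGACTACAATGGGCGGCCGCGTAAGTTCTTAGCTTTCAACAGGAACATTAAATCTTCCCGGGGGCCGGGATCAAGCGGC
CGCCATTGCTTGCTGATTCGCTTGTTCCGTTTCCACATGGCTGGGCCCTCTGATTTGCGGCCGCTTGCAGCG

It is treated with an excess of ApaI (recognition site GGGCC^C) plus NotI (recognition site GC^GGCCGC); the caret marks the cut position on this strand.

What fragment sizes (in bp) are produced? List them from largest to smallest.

The ApaI site (GGGCCC) starts at position 123.
ApaI cuts after base 5 of each site (before the last base), so after position 127.
NotI sites (GCGGCCGC) start at positions 14, 76, 137.
NotI cuts after base 2 of each site, so after positions 15, 77, 138.
Combined cut positions: 15, 77, 127, 138.
Linear molecule, 4 cuts → 5 fragments:
  1–15 → 15 bp
  16–77 → 62 bp
  78–127 → 50 bp
  128–138 → 11 bp
  139–152 → 14 bp
Sorted largest to smallest: 62, 50, 15, 14, 11 bp.

62, 50, 15, 14, 11 bp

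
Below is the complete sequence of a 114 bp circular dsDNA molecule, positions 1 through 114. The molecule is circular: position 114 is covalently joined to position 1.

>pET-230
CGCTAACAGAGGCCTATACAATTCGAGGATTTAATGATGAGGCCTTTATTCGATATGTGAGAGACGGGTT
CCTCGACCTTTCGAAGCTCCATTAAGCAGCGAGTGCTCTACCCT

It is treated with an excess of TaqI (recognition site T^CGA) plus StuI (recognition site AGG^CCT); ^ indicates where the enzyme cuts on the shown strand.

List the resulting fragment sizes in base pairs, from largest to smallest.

TaqI sites (TCGA) start at positions 23, 50, 73, 81.
TaqI cuts after the first base of each site, so after positions 23, 50, 73, 81.
StuI sites (AGGCCT) start at positions 10, 40.
StuI cuts after base 3 of each site, so after positions 12, 42.
Combined cut positions: 12, 23, 42, 50, 73, 81.
Circular molecule, 6 cuts → 6 fragments:
  13–23 → 11 bp
  24–42 → 19 bp
  43–50 → 8 bp
  51–73 → 23 bp
  74–81 → 8 bp
  82–114 then 1–12 → 33 + 12 = 45 bp
Sorted largest to smallest: 45, 23, 19, 11, 8, 8 bp.

45, 23, 19, 11, 8, 8 bp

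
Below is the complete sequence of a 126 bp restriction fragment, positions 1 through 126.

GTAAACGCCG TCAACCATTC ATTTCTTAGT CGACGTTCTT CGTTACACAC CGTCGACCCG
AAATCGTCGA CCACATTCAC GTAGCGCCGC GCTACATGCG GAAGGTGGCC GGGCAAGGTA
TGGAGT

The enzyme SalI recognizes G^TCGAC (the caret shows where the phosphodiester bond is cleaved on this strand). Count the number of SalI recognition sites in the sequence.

GTCGAC occurs starting at positions 29, 52, 66.
SalI cuts at 3 sites.

3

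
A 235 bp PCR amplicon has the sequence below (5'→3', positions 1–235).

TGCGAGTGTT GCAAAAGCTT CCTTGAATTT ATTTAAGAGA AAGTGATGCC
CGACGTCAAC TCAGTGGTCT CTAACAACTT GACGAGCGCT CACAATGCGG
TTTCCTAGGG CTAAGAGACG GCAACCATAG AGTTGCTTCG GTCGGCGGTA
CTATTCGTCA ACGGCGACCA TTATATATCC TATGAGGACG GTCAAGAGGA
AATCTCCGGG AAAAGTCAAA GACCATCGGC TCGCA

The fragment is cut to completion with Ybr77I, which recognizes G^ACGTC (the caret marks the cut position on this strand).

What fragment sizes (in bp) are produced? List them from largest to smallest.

183, 52 bp

The Ybr77I site (GACGTC) starts at position 52.
Ybr77I cuts after the first base of each site, so after position 52.
Linear molecule, 1 cut → 2 fragments:
  1–52 → 52 bp
  53–235 → 183 bp
Sorted largest to smallest: 183, 52 bp.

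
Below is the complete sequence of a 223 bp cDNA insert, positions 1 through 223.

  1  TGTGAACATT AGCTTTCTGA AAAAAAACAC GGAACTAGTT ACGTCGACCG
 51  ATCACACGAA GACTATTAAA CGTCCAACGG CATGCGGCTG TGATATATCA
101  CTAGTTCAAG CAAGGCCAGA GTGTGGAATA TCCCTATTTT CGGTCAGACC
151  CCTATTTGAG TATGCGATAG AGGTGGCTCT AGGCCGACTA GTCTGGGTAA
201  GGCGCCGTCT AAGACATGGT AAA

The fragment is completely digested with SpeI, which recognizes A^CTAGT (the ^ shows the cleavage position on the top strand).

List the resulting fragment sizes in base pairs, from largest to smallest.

87, 66, 36, 34 bp

SpeI sites (ACTAGT) start at positions 34, 100, 187.
SpeI cuts after the first base of each site, so after positions 34, 100, 187.
Linear molecule, 3 cuts → 4 fragments:
  1–34 → 34 bp
  35–100 → 66 bp
  101–187 → 87 bp
  188–223 → 36 bp
Sorted largest to smallest: 87, 66, 36, 34 bp.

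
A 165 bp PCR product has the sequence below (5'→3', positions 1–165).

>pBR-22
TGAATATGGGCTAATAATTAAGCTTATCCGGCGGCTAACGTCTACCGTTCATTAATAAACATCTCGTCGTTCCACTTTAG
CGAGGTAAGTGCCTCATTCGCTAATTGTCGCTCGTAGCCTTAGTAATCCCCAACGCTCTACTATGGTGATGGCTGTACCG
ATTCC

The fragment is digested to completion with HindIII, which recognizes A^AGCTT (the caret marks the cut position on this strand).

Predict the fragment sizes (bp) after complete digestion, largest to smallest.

145, 20 bp

The HindIII site (AAGCTT) starts at position 20.
HindIII cuts after the first base of each site, so after position 20.
Linear molecule, 1 cut → 2 fragments:
  1–20 → 20 bp
  21–165 → 145 bp
Sorted largest to smallest: 145, 20 bp.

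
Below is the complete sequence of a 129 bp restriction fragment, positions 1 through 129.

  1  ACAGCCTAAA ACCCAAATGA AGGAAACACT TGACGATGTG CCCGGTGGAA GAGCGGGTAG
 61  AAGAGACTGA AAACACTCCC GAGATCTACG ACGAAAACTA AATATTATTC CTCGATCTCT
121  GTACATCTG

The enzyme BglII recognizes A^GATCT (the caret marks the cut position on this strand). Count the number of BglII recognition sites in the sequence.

AGATCT occurs starting at position 82.
BglII cuts at 1 site.

1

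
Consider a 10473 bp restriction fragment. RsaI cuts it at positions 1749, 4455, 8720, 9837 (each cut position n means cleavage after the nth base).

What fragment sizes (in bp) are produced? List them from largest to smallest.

4265, 2706, 1749, 1117, 636 bp

Linear molecule, 4 cuts → 5 fragments:
  1749 − 0 = 1749 bp
  4455 − 1749 = 2706 bp
  8720 − 4455 = 4265 bp
  9837 − 8720 = 1117 bp
  10473 − 9837 = 636 bp
Sorted largest to smallest: 4265, 2706, 1749, 1117, 636 bp.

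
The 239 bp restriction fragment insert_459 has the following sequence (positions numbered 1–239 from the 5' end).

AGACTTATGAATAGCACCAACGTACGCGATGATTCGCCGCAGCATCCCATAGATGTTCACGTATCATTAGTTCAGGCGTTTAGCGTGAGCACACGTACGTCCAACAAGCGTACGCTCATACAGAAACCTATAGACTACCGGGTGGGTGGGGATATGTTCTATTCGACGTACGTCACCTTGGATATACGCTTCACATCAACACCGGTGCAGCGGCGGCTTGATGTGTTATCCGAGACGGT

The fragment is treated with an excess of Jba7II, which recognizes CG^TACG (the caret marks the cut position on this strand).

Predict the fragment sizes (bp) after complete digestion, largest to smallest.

Jba7II sites (CGTACG) start at positions 21, 94, 109, 167.
Jba7II cuts after base 2 of each site, so after positions 22, 95, 110, 168.
Linear molecule, 4 cuts → 5 fragments:
  1–22 → 22 bp
  23–95 → 73 bp
  96–110 → 15 bp
  111–168 → 58 bp
  169–239 → 71 bp
Sorted largest to smallest: 73, 71, 58, 22, 15 bp.

73, 71, 58, 22, 15 bp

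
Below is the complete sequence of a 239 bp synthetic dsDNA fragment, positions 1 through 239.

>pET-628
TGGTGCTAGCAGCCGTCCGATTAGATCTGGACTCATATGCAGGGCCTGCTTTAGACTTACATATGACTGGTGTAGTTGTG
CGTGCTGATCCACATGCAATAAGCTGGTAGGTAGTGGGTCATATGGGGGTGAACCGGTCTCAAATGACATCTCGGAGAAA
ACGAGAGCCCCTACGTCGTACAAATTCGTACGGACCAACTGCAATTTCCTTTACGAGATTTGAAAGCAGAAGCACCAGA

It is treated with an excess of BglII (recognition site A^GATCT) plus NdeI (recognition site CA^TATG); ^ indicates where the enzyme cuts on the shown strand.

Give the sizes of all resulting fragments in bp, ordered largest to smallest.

118, 60, 26, 23, 12 bp

The BglII site (AGATCT) starts at position 23.
BglII cuts after the first base of each site, so after position 23.
NdeI sites (CATATG) start at positions 34, 60, 120.
NdeI cuts after base 2 of each site, so after positions 35, 61, 121.
Combined cut positions: 23, 35, 61, 121.
Linear molecule, 4 cuts → 5 fragments:
  1–23 → 23 bp
  24–35 → 12 bp
  36–61 → 26 bp
  62–121 → 60 bp
  122–239 → 118 bp
Sorted largest to smallest: 118, 60, 26, 23, 12 bp.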